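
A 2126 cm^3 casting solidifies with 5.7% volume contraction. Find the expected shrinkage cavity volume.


Formula: V_shrink = V_casting * shrinkage_pct / 100
V_shrink = 2126 cm^3 * 5.7 / 100 = 121.1820 cm^3

Final answer: 121.1820 cm^3


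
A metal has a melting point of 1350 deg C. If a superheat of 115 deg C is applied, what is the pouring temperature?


Formula: T_pour = T_melt + Superheat
T_pour = 1350 + 115 = 1465 deg C

1465 deg C


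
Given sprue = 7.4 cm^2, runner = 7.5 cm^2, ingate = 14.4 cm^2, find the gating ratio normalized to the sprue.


Sprue:Runner:Ingate = 1 : 7.5/7.4 : 14.4/7.4 = 1:1.01:1.95


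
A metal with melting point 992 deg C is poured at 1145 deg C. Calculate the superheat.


Formula: Superheat = T_pour - T_melt
Superheat = 1145 - 992 = 153 deg C

153 deg C


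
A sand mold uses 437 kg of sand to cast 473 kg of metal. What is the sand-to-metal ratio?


Formula: Sand-to-Metal Ratio = W_sand / W_metal
Ratio = 437 kg / 473 kg = 0.9239

Answer: 0.9239


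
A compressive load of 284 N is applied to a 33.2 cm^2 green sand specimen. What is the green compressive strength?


Formula: Compressive Strength = Force / Area
Strength = 284 N / 33.2 cm^2 = 8.5542 N/cm^2

Final answer: 8.5542 N/cm^2


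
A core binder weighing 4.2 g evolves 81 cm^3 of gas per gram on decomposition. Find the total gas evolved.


Formula: V_gas = W_binder * gas_evolution_rate
V = 4.2 g * 81 cm^3/g = 340.2000 cm^3

Final answer: 340.2000 cm^3


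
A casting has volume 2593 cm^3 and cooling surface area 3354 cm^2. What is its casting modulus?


Formula: Casting Modulus M = V / A
M = 2593 cm^3 / 3354 cm^2 = 0.7731 cm


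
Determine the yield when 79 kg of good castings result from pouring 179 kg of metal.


Formula: Casting Yield = (W_good / W_total) * 100
Yield = (79 kg / 179 kg) * 100 = 44.1341%

44.1341%


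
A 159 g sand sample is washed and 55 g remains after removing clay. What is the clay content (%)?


Formula: Clay% = (W_total - W_washed) / W_total * 100
Clay mass = 159 - 55 = 104 g
Clay% = 104 / 159 * 100 = 65.4088%

Final answer: 65.4088%


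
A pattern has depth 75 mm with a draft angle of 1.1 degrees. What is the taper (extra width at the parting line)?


Formula: taper = depth * tan(draft_angle)
tan(1.1 deg) = 0.0192010
taper = 75 mm * 0.0192010 = 1.4401 mm


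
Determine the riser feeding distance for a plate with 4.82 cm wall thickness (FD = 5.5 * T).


Formula: FD = 5.5 * T  (riser feeding-distance rule)
FD = 5.5 * 4.82 cm = 26.5100 cm

Answer: 26.5100 cm


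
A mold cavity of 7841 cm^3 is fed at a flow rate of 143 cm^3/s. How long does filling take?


Formula: t_fill = V_mold / Q_flow
t = 7841 cm^3 / 143 cm^3/s = 54.8322 s

54.8322 s


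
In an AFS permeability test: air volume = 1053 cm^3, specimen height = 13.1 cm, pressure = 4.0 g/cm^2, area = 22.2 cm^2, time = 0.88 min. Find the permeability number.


Formula: Permeability Number P = (V * H) / (p * A * t)
Numerator: V * H = 1053 * 13.1 = 13794.3
Denominator: p * A * t = 4.0 * 22.2 * 0.88 = 78.144
P = 13794.3 / 78.144 = 176.5241

Final answer: 176.5241


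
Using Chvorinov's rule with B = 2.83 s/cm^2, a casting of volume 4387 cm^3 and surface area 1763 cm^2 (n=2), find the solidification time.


Formula: t_s = B * (V/A)^n  (Chvorinov's rule, n=2)
Modulus M = V/A = 4387/1763 = 2.488372 cm
M^2 = 2.488372^2 = 6.191995 cm^2
t_s = 2.83 * 6.191995 = 17.5233 s


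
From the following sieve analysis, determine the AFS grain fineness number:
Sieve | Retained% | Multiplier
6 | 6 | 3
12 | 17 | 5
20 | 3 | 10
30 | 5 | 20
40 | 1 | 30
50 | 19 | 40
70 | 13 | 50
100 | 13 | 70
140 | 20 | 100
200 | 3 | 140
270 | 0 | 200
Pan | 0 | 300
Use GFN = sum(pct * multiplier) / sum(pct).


Formula: GFN = sum(pct * multiplier) / sum(pct)
sum(pct * multiplier) = 5003
sum(pct) = 100
GFN = 5003 / 100 = 50.03

Answer: 50.03


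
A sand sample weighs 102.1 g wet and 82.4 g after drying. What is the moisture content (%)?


Formula: MC = (W_wet - W_dry) / W_wet * 100
Water mass = 102.1 - 82.4 = 19.7 g
MC = 19.7 / 102.1 * 100 = 19.2948%

19.2948%


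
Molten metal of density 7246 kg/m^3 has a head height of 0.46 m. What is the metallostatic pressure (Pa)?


Formula: P = rho * g * h
rho * g = 7246 * 9.81 = 71083.26 N/m^3
P = 71083.26 * 0.46 = 32698.2996 Pa


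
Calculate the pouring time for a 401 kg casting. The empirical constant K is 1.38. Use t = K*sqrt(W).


Formula: t = K * sqrt(W)
sqrt(W) = sqrt(401) = 20.02498
t = 1.38 * 20.02498 = 27.6345 s

Answer: 27.6345 s


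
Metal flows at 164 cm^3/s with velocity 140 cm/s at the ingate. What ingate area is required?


Formula: A_ingate = Q / v  (continuity equation)
A = 164 cm^3/s / 140 cm/s = 1.1714 cm^2


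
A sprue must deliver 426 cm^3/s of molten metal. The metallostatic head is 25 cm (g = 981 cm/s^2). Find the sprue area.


Formula: v = sqrt(2*g*h), A = Q/v
Velocity: v = sqrt(2 * 981 * 25) = sqrt(49050) = 221.4723 cm/s
Sprue area: A = Q / v = 426 / 221.4723 = 1.9235 cm^2

Final answer: 1.9235 cm^2


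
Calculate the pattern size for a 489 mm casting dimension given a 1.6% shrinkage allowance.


Formula: L_pattern = L_casting * (1 + shrinkage_rate/100)
Shrinkage factor = 1 + 1.6/100 = 1.016
L_pattern = 489 mm * 1.016 = 496.8240 mm

Final answer: 496.8240 mm


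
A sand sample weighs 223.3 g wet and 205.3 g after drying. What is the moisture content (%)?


Formula: MC = (W_wet - W_dry) / W_wet * 100
Water mass = 223.3 - 205.3 = 18.0 g
MC = 18.0 / 223.3 * 100 = 8.0609%

8.0609%


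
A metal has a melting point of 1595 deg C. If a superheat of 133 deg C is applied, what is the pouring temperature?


Formula: T_pour = T_melt + Superheat
T_pour = 1595 + 133 = 1728 deg C

Answer: 1728 deg C


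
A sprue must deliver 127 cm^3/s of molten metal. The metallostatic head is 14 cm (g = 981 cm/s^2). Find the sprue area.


Formula: v = sqrt(2*g*h), A = Q/v
Velocity: v = sqrt(2 * 981 * 14) = sqrt(27468) = 165.7347 cm/s
Sprue area: A = Q / v = 127 / 165.7347 = 0.7663 cm^2

Final answer: 0.7663 cm^2


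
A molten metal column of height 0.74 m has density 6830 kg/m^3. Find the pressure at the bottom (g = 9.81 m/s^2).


Formula: P = rho * g * h
rho * g = 6830 * 9.81 = 67002.3 N/m^3
P = 67002.3 * 0.74 = 49581.7020 Pa

Final answer: 49581.7020 Pa


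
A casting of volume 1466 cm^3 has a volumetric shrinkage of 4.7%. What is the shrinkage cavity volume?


Formula: V_shrink = V_casting * shrinkage_pct / 100
V_shrink = 1466 cm^3 * 4.7 / 100 = 68.9020 cm^3

Final answer: 68.9020 cm^3


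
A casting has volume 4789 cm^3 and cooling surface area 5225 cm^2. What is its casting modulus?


Formula: Casting Modulus M = V / A
M = 4789 cm^3 / 5225 cm^2 = 0.9166 cm

Final answer: 0.9166 cm


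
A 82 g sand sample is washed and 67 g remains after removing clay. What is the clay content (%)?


Formula: Clay% = (W_total - W_washed) / W_total * 100
Clay mass = 82 - 67 = 15 g
Clay% = 15 / 82 * 100 = 18.2927%

Answer: 18.2927%


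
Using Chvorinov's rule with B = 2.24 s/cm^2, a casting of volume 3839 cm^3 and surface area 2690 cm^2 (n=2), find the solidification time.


Formula: t_s = B * (V/A)^n  (Chvorinov's rule, n=2)
Modulus M = V/A = 3839/2690 = 1.427138 cm
M^2 = 1.427138^2 = 2.036723 cm^2
t_s = 2.24 * 2.036723 = 4.5623 s


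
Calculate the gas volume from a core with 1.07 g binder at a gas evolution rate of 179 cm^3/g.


Formula: V_gas = W_binder * gas_evolution_rate
V = 1.07 g * 179 cm^3/g = 191.5300 cm^3

Answer: 191.5300 cm^3


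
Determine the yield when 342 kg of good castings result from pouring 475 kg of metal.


Formula: Casting Yield = (W_good / W_total) * 100
Yield = (342 kg / 475 kg) * 100 = 72.0000%

Answer: 72.0000%


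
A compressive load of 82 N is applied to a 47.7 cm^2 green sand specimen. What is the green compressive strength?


Formula: Compressive Strength = Force / Area
Strength = 82 N / 47.7 cm^2 = 1.7191 N/cm^2

Final answer: 1.7191 N/cm^2


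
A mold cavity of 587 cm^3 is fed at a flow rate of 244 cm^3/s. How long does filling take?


Formula: t_fill = V_mold / Q_flow
t = 587 cm^3 / 244 cm^3/s = 2.4057 s

Answer: 2.4057 s


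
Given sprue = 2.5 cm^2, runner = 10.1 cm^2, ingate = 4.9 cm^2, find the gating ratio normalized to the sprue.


Sprue:Runner:Ingate = 1 : 10.1/2.5 : 4.9/2.5 = 1:4.04:1.96

Answer: 1:4.04:1.96


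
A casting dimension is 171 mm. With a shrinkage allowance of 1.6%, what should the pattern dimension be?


Formula: L_pattern = L_casting * (1 + shrinkage_rate/100)
Shrinkage factor = 1 + 1.6/100 = 1.016
L_pattern = 171 mm * 1.016 = 173.7360 mm

173.7360 mm


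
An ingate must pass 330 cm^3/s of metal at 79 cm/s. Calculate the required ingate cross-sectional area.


Formula: A_ingate = Q / v  (continuity equation)
A = 330 cm^3/s / 79 cm/s = 4.1772 cm^2

Final answer: 4.1772 cm^2


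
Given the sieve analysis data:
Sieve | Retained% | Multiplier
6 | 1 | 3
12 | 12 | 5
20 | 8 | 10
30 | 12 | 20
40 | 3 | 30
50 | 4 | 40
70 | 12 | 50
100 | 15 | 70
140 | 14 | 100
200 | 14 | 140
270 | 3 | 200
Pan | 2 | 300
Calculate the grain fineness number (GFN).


Formula: GFN = sum(pct * multiplier) / sum(pct)
sum(pct * multiplier) = 6843
sum(pct) = 100
GFN = 6843 / 100 = 68.43

68.43


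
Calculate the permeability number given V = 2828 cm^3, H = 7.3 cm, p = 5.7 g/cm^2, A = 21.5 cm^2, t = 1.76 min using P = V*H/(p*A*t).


Formula: Permeability Number P = (V * H) / (p * A * t)
Numerator: V * H = 2828 * 7.3 = 20644.4
Denominator: p * A * t = 5.7 * 21.5 * 1.76 = 215.688
P = 20644.4 / 215.688 = 95.7142

Answer: 95.7142


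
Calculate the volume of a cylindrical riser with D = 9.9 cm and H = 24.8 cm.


Formula: V = pi * (D/2)^2 * H  (cylinder volume)
Radius = D/2 = 9.9/2 = 4.95 cm
V = pi * 4.95^2 * 24.8 = 1909.0265 cm^3

Final answer: 1909.0265 cm^3


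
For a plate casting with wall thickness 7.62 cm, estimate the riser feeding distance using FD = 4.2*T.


Formula: FD = 4.2 * T  (riser feeding-distance rule)
FD = 4.2 * 7.62 cm = 32.0040 cm

32.0040 cm


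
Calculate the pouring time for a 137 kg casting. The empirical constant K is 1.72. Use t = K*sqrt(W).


Formula: t = K * sqrt(W)
sqrt(W) = sqrt(137) = 11.70470
t = 1.72 * 11.70470 = 20.1321 s

Answer: 20.1321 s


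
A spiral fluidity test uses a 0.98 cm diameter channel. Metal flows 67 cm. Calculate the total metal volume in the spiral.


Formula: V = pi * (d/2)^2 * L  (cylinder volume)
Radius = 0.98/2 = 0.49 cm
V = pi * 0.49^2 * 67 = 50.5379 cm^3


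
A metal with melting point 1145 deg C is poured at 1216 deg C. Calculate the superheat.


Formula: Superheat = T_pour - T_melt
Superheat = 1216 - 1145 = 71 deg C

Answer: 71 deg C


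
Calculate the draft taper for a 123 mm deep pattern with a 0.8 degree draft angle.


Formula: taper = depth * tan(draft_angle)
tan(0.8 deg) = 0.0139635
taper = 123 mm * 0.0139635 = 1.7175 mm

Final answer: 1.7175 mm


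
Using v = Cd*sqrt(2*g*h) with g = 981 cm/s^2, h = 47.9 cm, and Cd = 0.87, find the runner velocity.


Formula: v = Cd * sqrt(2 * g * h)  (Torricelli with discharge coefficient)
2*g*h = 2 * 981 * 47.9 = 93979.8 cm^2/s^2
sqrt(93979.8) = 306.56125 cm/s
v = 0.87 * 306.56125 = 266.7083 cm/s

Answer: 266.7083 cm/s


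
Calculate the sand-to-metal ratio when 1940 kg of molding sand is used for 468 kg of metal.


Formula: Sand-to-Metal Ratio = W_sand / W_metal
Ratio = 1940 kg / 468 kg = 4.1453


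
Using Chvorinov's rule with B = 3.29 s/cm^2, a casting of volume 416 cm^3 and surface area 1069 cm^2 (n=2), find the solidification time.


Formula: t_s = B * (V/A)^n  (Chvorinov's rule, n=2)
Modulus M = V/A = 416/1069 = 0.389149 cm
M^2 = 0.389149^2 = 0.151437 cm^2
t_s = 3.29 * 0.151437 = 0.4982 s

0.4982 s


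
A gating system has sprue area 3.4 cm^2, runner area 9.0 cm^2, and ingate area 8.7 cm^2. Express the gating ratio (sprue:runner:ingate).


Sprue:Runner:Ingate = 1 : 9.0/3.4 : 8.7/3.4 = 1:2.65:2.56

1:2.65:2.56


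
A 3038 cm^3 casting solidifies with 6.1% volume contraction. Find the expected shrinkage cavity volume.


Formula: V_shrink = V_casting * shrinkage_pct / 100
V_shrink = 3038 cm^3 * 6.1 / 100 = 185.3180 cm^3

185.3180 cm^3


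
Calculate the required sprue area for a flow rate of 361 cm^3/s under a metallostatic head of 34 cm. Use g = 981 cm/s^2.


Formula: v = sqrt(2*g*h), A = Q/v
Velocity: v = sqrt(2 * 981 * 34) = sqrt(66708) = 258.2789 cm/s
Sprue area: A = Q / v = 361 / 258.2789 = 1.3977 cm^2

Answer: 1.3977 cm^2


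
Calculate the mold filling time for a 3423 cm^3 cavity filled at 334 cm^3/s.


Formula: t_fill = V_mold / Q_flow
t = 3423 cm^3 / 334 cm^3/s = 10.2485 s

Final answer: 10.2485 s


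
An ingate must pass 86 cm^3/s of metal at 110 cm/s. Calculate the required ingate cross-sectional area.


Formula: A_ingate = Q / v  (continuity equation)
A = 86 cm^3/s / 110 cm/s = 0.7818 cm^2

Final answer: 0.7818 cm^2


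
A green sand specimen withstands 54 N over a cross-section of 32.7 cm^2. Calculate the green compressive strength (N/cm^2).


Formula: Compressive Strength = Force / Area
Strength = 54 N / 32.7 cm^2 = 1.6514 N/cm^2

Final answer: 1.6514 N/cm^2


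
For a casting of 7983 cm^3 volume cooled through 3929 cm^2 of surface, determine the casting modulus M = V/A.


Formula: Casting Modulus M = V / A
M = 7983 cm^3 / 3929 cm^2 = 2.0318 cm

2.0318 cm


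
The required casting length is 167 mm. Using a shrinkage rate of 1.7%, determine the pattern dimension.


Formula: L_pattern = L_casting * (1 + shrinkage_rate/100)
Shrinkage factor = 1 + 1.7/100 = 1.017
L_pattern = 167 mm * 1.017 = 169.8390 mm

Answer: 169.8390 mm


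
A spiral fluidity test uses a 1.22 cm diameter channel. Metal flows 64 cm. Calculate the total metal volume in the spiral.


Formula: V = pi * (d/2)^2 * L  (cylinder volume)
Radius = 1.22/2 = 0.61 cm
V = pi * 0.61^2 * 64 = 74.8151 cm^3

Answer: 74.8151 cm^3


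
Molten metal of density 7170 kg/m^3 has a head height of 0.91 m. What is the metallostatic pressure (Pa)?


Formula: P = rho * g * h
rho * g = 7170 * 9.81 = 70337.7 N/m^3
P = 70337.7 * 0.91 = 64007.3070 Pa


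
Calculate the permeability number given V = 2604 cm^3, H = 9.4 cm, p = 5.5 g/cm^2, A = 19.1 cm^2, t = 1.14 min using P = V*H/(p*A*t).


Formula: Permeability Number P = (V * H) / (p * A * t)
Numerator: V * H = 2604 * 9.4 = 24477.6
Denominator: p * A * t = 5.5 * 19.1 * 1.14 = 119.757
P = 24477.6 / 119.757 = 204.3939

Final answer: 204.3939


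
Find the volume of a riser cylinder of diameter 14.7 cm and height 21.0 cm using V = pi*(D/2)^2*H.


Formula: V = pi * (D/2)^2 * H  (cylinder volume)
Radius = D/2 = 14.7/2 = 7.35 cm
V = pi * 7.35^2 * 21.0 = 3564.0505 cm^3

3564.0505 cm^3


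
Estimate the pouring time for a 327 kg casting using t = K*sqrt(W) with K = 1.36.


Formula: t = K * sqrt(W)
sqrt(W) = sqrt(327) = 18.08314
t = 1.36 * 18.08314 = 24.5931 s

Answer: 24.5931 s


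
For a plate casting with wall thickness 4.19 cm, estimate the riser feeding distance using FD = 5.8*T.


Formula: FD = 5.8 * T  (riser feeding-distance rule)
FD = 5.8 * 4.19 cm = 24.3020 cm

Answer: 24.3020 cm


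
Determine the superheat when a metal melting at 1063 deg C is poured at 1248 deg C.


Formula: Superheat = T_pour - T_melt
Superheat = 1248 - 1063 = 185 deg C

Answer: 185 deg C


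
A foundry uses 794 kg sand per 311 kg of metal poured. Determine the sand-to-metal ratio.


Formula: Sand-to-Metal Ratio = W_sand / W_metal
Ratio = 794 kg / 311 kg = 2.5531

2.5531


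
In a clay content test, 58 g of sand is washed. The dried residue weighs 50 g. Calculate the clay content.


Formula: Clay% = (W_total - W_washed) / W_total * 100
Clay mass = 58 - 50 = 8 g
Clay% = 8 / 58 * 100 = 13.7931%

Answer: 13.7931%


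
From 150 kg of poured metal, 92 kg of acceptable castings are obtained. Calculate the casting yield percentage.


Formula: Casting Yield = (W_good / W_total) * 100
Yield = (92 kg / 150 kg) * 100 = 61.3333%

Final answer: 61.3333%


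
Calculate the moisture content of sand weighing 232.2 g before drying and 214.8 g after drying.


Formula: MC = (W_wet - W_dry) / W_wet * 100
Water mass = 232.2 - 214.8 = 17.4 g
MC = 17.4 / 232.2 * 100 = 7.4935%

7.4935%


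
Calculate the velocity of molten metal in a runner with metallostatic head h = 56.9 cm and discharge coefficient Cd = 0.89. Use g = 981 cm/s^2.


Formula: v = Cd * sqrt(2 * g * h)  (Torricelli with discharge coefficient)
2*g*h = 2 * 981 * 56.9 = 111637.8 cm^2/s^2
sqrt(111637.8) = 334.12243 cm/s
v = 0.89 * 334.12243 = 297.3690 cm/s

Final answer: 297.3690 cm/s


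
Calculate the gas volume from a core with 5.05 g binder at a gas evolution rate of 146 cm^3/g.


Formula: V_gas = W_binder * gas_evolution_rate
V = 5.05 g * 146 cm^3/g = 737.3000 cm^3


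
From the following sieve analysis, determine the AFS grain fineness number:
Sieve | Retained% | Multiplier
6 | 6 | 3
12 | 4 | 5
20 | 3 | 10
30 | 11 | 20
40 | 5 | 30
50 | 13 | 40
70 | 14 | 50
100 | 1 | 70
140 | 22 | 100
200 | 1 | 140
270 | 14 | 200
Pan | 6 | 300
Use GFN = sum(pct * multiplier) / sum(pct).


Formula: GFN = sum(pct * multiplier) / sum(pct)
sum(pct * multiplier) = 8668
sum(pct) = 100
GFN = 8668 / 100 = 86.68

86.68


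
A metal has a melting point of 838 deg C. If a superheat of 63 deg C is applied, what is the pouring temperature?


Formula: T_pour = T_melt + Superheat
T_pour = 838 + 63 = 901 deg C

Answer: 901 deg C


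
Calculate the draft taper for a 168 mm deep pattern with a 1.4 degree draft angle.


Formula: taper = depth * tan(draft_angle)
tan(1.4 deg) = 0.0244395
taper = 168 mm * 0.0244395 = 4.1058 mm

Final answer: 4.1058 mm


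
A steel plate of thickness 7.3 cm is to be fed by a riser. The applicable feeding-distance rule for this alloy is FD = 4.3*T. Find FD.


Formula: FD = 4.3 * T  (riser feeding-distance rule)
FD = 4.3 * 7.3 cm = 31.3900 cm


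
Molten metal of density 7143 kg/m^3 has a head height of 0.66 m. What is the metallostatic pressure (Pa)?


Formula: P = rho * g * h
rho * g = 7143 * 9.81 = 70072.83 N/m^3
P = 70072.83 * 0.66 = 46248.0678 Pa

46248.0678 Pa


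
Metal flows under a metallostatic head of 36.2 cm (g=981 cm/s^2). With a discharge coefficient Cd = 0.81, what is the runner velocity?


Formula: v = Cd * sqrt(2 * g * h)  (Torricelli with discharge coefficient)
2*g*h = 2 * 981 * 36.2 = 71024.4 cm^2/s^2
sqrt(71024.4) = 266.50403 cm/s
v = 0.81 * 266.50403 = 215.8683 cm/s

Answer: 215.8683 cm/s


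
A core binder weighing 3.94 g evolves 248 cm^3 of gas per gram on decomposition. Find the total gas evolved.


Formula: V_gas = W_binder * gas_evolution_rate
V = 3.94 g * 248 cm^3/g = 977.1200 cm^3


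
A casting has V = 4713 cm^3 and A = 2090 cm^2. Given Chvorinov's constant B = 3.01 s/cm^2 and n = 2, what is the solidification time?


Formula: t_s = B * (V/A)^n  (Chvorinov's rule, n=2)
Modulus M = V/A = 4713/2090 = 2.255024 cm
M^2 = 2.255024^2 = 5.085133 cm^2
t_s = 3.01 * 5.085133 = 15.3063 s

15.3063 s


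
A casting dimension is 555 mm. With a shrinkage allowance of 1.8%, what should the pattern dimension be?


Formula: L_pattern = L_casting * (1 + shrinkage_rate/100)
Shrinkage factor = 1 + 1.8/100 = 1.018
L_pattern = 555 mm * 1.018 = 564.9900 mm

Final answer: 564.9900 mm


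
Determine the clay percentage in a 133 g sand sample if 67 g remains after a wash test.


Formula: Clay% = (W_total - W_washed) / W_total * 100
Clay mass = 133 - 67 = 66 g
Clay% = 66 / 133 * 100 = 49.6241%

Answer: 49.6241%


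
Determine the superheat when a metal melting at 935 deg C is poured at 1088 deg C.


Formula: Superheat = T_pour - T_melt
Superheat = 1088 - 935 = 153 deg C

Final answer: 153 deg C


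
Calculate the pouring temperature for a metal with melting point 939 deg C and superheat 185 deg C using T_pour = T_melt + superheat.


Formula: T_pour = T_melt + Superheat
T_pour = 939 + 185 = 1124 deg C

1124 deg C


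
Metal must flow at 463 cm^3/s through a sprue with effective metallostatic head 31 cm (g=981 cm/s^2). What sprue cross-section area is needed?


Formula: v = sqrt(2*g*h), A = Q/v
Velocity: v = sqrt(2 * 981 * 31) = sqrt(60822) = 246.6212 cm/s
Sprue area: A = Q / v = 463 / 246.6212 = 1.8774 cm^2

Answer: 1.8774 cm^2


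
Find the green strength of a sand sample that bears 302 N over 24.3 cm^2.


Formula: Compressive Strength = Force / Area
Strength = 302 N / 24.3 cm^2 = 12.4280 N/cm^2


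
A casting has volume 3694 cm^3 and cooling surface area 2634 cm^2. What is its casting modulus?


Formula: Casting Modulus M = V / A
M = 3694 cm^3 / 2634 cm^2 = 1.4024 cm


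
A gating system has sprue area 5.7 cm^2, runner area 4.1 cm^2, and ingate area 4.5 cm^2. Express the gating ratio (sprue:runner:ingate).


Sprue:Runner:Ingate = 1 : 4.1/5.7 : 4.5/5.7 = 1:0.72:0.79

1:0.72:0.79


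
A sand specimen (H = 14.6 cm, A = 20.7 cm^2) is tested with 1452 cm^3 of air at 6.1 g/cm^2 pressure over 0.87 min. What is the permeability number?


Formula: Permeability Number P = (V * H) / (p * A * t)
Numerator: V * H = 1452 * 14.6 = 21199.2
Denominator: p * A * t = 6.1 * 20.7 * 0.87 = 109.8549
P = 21199.2 / 109.8549 = 192.9746

Final answer: 192.9746


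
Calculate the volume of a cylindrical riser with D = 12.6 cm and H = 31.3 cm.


Formula: V = pi * (D/2)^2 * H  (cylinder volume)
Radius = D/2 = 12.6/2 = 6.3 cm
V = pi * 6.3^2 * 31.3 = 3902.7911 cm^3

Answer: 3902.7911 cm^3


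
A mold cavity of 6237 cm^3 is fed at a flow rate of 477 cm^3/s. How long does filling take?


Formula: t_fill = V_mold / Q_flow
t = 6237 cm^3 / 477 cm^3/s = 13.0755 s


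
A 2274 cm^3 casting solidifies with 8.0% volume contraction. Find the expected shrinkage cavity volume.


Formula: V_shrink = V_casting * shrinkage_pct / 100
V_shrink = 2274 cm^3 * 8.0 / 100 = 181.9200 cm^3


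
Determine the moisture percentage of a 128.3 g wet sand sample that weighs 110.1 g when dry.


Formula: MC = (W_wet - W_dry) / W_wet * 100
Water mass = 128.3 - 110.1 = 18.2 g
MC = 18.2 / 128.3 * 100 = 14.1855%


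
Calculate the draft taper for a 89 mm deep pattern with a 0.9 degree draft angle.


Formula: taper = depth * tan(draft_angle)
tan(0.9 deg) = 0.0157093
taper = 89 mm * 0.0157093 = 1.3981 mm


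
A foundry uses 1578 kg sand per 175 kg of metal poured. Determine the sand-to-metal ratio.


Formula: Sand-to-Metal Ratio = W_sand / W_metal
Ratio = 1578 kg / 175 kg = 9.0171

Final answer: 9.0171


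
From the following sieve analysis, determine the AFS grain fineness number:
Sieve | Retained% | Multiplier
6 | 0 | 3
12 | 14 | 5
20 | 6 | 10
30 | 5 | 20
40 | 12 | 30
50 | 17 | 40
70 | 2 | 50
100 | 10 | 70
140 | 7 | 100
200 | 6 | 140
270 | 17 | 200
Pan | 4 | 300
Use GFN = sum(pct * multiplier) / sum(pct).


Formula: GFN = sum(pct * multiplier) / sum(pct)
sum(pct * multiplier) = 8210
sum(pct) = 100
GFN = 8210 / 100 = 82.10


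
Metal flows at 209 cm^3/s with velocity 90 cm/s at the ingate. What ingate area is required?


Formula: A_ingate = Q / v  (continuity equation)
A = 209 cm^3/s / 90 cm/s = 2.3222 cm^2

2.3222 cm^2


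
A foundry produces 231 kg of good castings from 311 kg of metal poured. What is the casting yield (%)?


Formula: Casting Yield = (W_good / W_total) * 100
Yield = (231 kg / 311 kg) * 100 = 74.2765%

Answer: 74.2765%


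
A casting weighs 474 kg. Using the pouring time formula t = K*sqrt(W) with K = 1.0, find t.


Formula: t = K * sqrt(W)
sqrt(W) = sqrt(474) = 21.77154
t = 1.0 * 21.77154 = 21.7715 s

Final answer: 21.7715 s


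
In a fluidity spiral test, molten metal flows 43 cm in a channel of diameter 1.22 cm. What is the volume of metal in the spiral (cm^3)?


Formula: V = pi * (d/2)^2 * L  (cylinder volume)
Radius = 1.22/2 = 0.61 cm
V = pi * 0.61^2 * 43 = 50.2664 cm^3


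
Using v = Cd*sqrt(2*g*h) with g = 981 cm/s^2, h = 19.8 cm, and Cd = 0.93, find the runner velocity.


Formula: v = Cd * sqrt(2 * g * h)  (Torricelli with discharge coefficient)
2*g*h = 2 * 981 * 19.8 = 38847.6 cm^2/s^2
sqrt(38847.6) = 197.09795 cm/s
v = 0.93 * 197.09795 = 183.3011 cm/s

Final answer: 183.3011 cm/s


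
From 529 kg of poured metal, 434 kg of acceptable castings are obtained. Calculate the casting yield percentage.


Formula: Casting Yield = (W_good / W_total) * 100
Yield = (434 kg / 529 kg) * 100 = 82.0416%

Final answer: 82.0416%


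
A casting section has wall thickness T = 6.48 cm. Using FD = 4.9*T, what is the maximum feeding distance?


Formula: FD = 4.9 * T  (riser feeding-distance rule)
FD = 4.9 * 6.48 cm = 31.7520 cm


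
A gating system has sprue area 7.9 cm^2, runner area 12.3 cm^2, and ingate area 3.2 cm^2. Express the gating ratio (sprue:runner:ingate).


Sprue:Runner:Ingate = 1 : 12.3/7.9 : 3.2/7.9 = 1:1.56:0.41

Final answer: 1:1.56:0.41


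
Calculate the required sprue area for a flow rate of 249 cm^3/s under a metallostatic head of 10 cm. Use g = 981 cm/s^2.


Formula: v = sqrt(2*g*h), A = Q/v
Velocity: v = sqrt(2 * 981 * 10) = sqrt(19620) = 140.0714 cm/s
Sprue area: A = Q / v = 249 / 140.0714 = 1.7777 cm^2

Final answer: 1.7777 cm^2


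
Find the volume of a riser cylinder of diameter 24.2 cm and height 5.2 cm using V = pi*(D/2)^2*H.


Formula: V = pi * (D/2)^2 * H  (cylinder volume)
Radius = D/2 = 24.2/2 = 12.1 cm
V = pi * 12.1^2 * 5.2 = 2391.7950 cm^3

Final answer: 2391.7950 cm^3


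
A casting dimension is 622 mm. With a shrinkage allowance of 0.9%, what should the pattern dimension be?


Formula: L_pattern = L_casting * (1 + shrinkage_rate/100)
Shrinkage factor = 1 + 0.9/100 = 1.009
L_pattern = 622 mm * 1.009 = 627.5980 mm


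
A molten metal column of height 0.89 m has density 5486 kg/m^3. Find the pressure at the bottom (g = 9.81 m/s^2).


Formula: P = rho * g * h
rho * g = 5486 * 9.81 = 53817.66 N/m^3
P = 53817.66 * 0.89 = 47897.7174 Pa


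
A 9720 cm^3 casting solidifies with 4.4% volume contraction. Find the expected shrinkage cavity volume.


Formula: V_shrink = V_casting * shrinkage_pct / 100
V_shrink = 9720 cm^3 * 4.4 / 100 = 427.6800 cm^3


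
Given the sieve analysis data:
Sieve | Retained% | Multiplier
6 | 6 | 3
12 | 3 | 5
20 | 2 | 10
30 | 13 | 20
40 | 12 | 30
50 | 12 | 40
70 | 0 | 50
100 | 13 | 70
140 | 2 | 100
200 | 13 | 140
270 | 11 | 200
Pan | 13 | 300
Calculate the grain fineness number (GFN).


Formula: GFN = sum(pct * multiplier) / sum(pct)
sum(pct * multiplier) = 10183
sum(pct) = 100
GFN = 10183 / 100 = 101.83

Final answer: 101.83


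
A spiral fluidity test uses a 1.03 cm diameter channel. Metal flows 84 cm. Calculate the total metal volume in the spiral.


Formula: V = pi * (d/2)^2 * L  (cylinder volume)
Radius = 1.03/2 = 0.515 cm
V = pi * 0.515^2 * 84 = 69.9912 cm^3

Final answer: 69.9912 cm^3


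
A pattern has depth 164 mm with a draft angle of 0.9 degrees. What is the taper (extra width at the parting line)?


Formula: taper = depth * tan(draft_angle)
tan(0.9 deg) = 0.0157093
taper = 164 mm * 0.0157093 = 2.5763 mm

2.5763 mm


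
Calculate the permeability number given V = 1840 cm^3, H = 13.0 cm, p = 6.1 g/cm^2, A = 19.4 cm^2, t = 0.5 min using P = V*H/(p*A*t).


Formula: Permeability Number P = (V * H) / (p * A * t)
Numerator: V * H = 1840 * 13.0 = 23920.0
Denominator: p * A * t = 6.1 * 19.4 * 0.5 = 59.17
P = 23920.0 / 59.17 = 404.2589

Answer: 404.2589


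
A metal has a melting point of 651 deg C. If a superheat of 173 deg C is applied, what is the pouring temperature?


Formula: T_pour = T_melt + Superheat
T_pour = 651 + 173 = 824 deg C

824 deg C


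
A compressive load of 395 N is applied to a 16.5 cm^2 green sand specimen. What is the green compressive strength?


Formula: Compressive Strength = Force / Area
Strength = 395 N / 16.5 cm^2 = 23.9394 N/cm^2

Final answer: 23.9394 N/cm^2


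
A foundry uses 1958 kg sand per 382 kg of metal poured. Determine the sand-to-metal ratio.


Formula: Sand-to-Metal Ratio = W_sand / W_metal
Ratio = 1958 kg / 382 kg = 5.1257


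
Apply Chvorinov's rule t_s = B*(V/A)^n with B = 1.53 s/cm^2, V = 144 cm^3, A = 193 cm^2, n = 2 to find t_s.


Formula: t_s = B * (V/A)^n  (Chvorinov's rule, n=2)
Modulus M = V/A = 144/193 = 0.746114 cm
M^2 = 0.746114^2 = 0.556686 cm^2
t_s = 1.53 * 0.556686 = 0.8517 s

0.8517 s


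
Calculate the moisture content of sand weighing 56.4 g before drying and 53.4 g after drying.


Formula: MC = (W_wet - W_dry) / W_wet * 100
Water mass = 56.4 - 53.4 = 3.0 g
MC = 3.0 / 56.4 * 100 = 5.3191%

Final answer: 5.3191%


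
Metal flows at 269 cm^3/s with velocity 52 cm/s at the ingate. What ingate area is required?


Formula: A_ingate = Q / v  (continuity equation)
A = 269 cm^3/s / 52 cm/s = 5.1731 cm^2

Final answer: 5.1731 cm^2


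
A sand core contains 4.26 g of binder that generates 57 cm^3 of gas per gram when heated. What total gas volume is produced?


Formula: V_gas = W_binder * gas_evolution_rate
V = 4.26 g * 57 cm^3/g = 242.8200 cm^3


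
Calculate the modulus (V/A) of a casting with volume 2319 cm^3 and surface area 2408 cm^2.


Formula: Casting Modulus M = V / A
M = 2319 cm^3 / 2408 cm^2 = 0.9630 cm


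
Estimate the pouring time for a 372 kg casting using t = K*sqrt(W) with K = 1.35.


Formula: t = K * sqrt(W)
sqrt(W) = sqrt(372) = 19.28730
t = 1.35 * 19.28730 = 26.0379 s

Answer: 26.0379 s


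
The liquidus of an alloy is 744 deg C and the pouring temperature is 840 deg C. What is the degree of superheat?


Formula: Superheat = T_pour - T_melt
Superheat = 840 - 744 = 96 deg C

Final answer: 96 deg C


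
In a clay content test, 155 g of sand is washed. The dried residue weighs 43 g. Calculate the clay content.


Formula: Clay% = (W_total - W_washed) / W_total * 100
Clay mass = 155 - 43 = 112 g
Clay% = 112 / 155 * 100 = 72.2581%

Final answer: 72.2581%


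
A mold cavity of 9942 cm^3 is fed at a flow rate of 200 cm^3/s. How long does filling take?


Formula: t_fill = V_mold / Q_flow
t = 9942 cm^3 / 200 cm^3/s = 49.7100 s

Final answer: 49.7100 s


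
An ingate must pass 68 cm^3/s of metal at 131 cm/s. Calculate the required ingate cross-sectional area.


Formula: A_ingate = Q / v  (continuity equation)
A = 68 cm^3/s / 131 cm/s = 0.5191 cm^2

0.5191 cm^2


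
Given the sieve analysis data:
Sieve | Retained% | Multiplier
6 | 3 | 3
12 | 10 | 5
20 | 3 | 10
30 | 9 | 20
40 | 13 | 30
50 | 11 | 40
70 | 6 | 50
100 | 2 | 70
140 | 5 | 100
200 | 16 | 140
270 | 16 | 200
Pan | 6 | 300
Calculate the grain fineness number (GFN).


Formula: GFN = sum(pct * multiplier) / sum(pct)
sum(pct * multiplier) = 9279
sum(pct) = 100
GFN = 9279 / 100 = 92.79

Answer: 92.79


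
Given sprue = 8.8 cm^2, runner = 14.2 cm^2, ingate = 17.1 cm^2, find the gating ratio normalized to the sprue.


Sprue:Runner:Ingate = 1 : 14.2/8.8 : 17.1/8.8 = 1:1.61:1.94


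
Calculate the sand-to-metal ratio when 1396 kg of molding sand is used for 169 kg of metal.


Formula: Sand-to-Metal Ratio = W_sand / W_metal
Ratio = 1396 kg / 169 kg = 8.2604


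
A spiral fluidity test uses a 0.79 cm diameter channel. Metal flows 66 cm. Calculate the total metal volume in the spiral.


Formula: V = pi * (d/2)^2 * L  (cylinder volume)
Radius = 0.79/2 = 0.395 cm
V = pi * 0.395^2 * 66 = 32.3510 cm^3


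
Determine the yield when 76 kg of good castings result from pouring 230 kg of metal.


Formula: Casting Yield = (W_good / W_total) * 100
Yield = (76 kg / 230 kg) * 100 = 33.0435%


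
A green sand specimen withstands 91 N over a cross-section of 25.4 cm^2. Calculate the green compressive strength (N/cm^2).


Formula: Compressive Strength = Force / Area
Strength = 91 N / 25.4 cm^2 = 3.5827 N/cm^2

3.5827 N/cm^2


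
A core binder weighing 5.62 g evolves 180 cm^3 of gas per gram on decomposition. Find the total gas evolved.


Formula: V_gas = W_binder * gas_evolution_rate
V = 5.62 g * 180 cm^3/g = 1011.6000 cm^3


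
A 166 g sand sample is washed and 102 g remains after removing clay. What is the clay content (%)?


Formula: Clay% = (W_total - W_washed) / W_total * 100
Clay mass = 166 - 102 = 64 g
Clay% = 64 / 166 * 100 = 38.5542%

38.5542%


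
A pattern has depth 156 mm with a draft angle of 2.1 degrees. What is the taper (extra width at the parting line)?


Formula: taper = depth * tan(draft_angle)
tan(2.1 deg) = 0.0366683
taper = 156 mm * 0.0366683 = 5.7203 mm

5.7203 mm


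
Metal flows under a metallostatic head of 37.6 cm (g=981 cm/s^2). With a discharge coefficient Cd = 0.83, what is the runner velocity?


Formula: v = Cd * sqrt(2 * g * h)  (Torricelli with discharge coefficient)
2*g*h = 2 * 981 * 37.6 = 73771.2 cm^2/s^2
sqrt(73771.2) = 271.60854 cm/s
v = 0.83 * 271.60854 = 225.4351 cm/s

Final answer: 225.4351 cm/s


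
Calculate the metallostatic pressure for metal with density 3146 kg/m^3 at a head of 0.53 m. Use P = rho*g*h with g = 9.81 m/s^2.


Formula: P = rho * g * h
rho * g = 3146 * 9.81 = 30862.26 N/m^3
P = 30862.26 * 0.53 = 16356.9978 Pa

16356.9978 Pa


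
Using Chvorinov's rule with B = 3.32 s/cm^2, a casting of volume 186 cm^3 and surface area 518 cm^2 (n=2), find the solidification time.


Formula: t_s = B * (V/A)^n  (Chvorinov's rule, n=2)
Modulus M = V/A = 186/518 = 0.359073 cm
M^2 = 0.359073^2 = 0.128933 cm^2
t_s = 3.32 * 0.128933 = 0.4281 s

0.4281 s


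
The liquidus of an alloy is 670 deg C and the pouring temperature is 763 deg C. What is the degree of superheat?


Formula: Superheat = T_pour - T_melt
Superheat = 763 - 670 = 93 deg C

93 deg C


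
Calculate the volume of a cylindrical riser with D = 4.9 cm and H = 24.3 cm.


Formula: V = pi * (D/2)^2 * H  (cylinder volume)
Radius = D/2 = 4.9/2 = 2.45 cm
V = pi * 2.45^2 * 24.3 = 458.2351 cm^3

Answer: 458.2351 cm^3


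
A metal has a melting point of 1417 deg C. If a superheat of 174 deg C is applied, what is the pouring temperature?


Formula: T_pour = T_melt + Superheat
T_pour = 1417 + 174 = 1591 deg C


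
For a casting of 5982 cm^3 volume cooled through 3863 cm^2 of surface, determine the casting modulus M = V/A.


Formula: Casting Modulus M = V / A
M = 5982 cm^3 / 3863 cm^2 = 1.5485 cm

Answer: 1.5485 cm


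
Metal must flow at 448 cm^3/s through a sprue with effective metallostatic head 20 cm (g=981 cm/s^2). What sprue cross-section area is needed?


Formula: v = sqrt(2*g*h), A = Q/v
Velocity: v = sqrt(2 * 981 * 20) = sqrt(39240) = 198.0909 cm/s
Sprue area: A = Q / v = 448 / 198.0909 = 2.2616 cm^2

Final answer: 2.2616 cm^2


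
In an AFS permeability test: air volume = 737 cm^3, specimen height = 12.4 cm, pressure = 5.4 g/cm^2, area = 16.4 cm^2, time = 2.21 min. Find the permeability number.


Formula: Permeability Number P = (V * H) / (p * A * t)
Numerator: V * H = 737 * 12.4 = 9138.8
Denominator: p * A * t = 5.4 * 16.4 * 2.21 = 195.7176
P = 9138.8 / 195.7176 = 46.6938

46.6938


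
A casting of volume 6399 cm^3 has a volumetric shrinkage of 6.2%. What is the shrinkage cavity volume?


Formula: V_shrink = V_casting * shrinkage_pct / 100
V_shrink = 6399 cm^3 * 6.2 / 100 = 396.7380 cm^3


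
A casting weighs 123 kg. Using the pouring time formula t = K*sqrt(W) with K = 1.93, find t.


Formula: t = K * sqrt(W)
sqrt(W) = sqrt(123) = 11.09054
t = 1.93 * 11.09054 = 21.4047 s

21.4047 s


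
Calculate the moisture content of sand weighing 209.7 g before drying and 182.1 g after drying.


Formula: MC = (W_wet - W_dry) / W_wet * 100
Water mass = 209.7 - 182.1 = 27.6 g
MC = 27.6 / 209.7 * 100 = 13.1617%

13.1617%


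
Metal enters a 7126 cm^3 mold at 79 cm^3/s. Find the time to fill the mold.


Formula: t_fill = V_mold / Q_flow
t = 7126 cm^3 / 79 cm^3/s = 90.2025 s

Answer: 90.2025 s


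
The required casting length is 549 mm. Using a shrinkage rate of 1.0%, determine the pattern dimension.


Formula: L_pattern = L_casting * (1 + shrinkage_rate/100)
Shrinkage factor = 1 + 1.0/100 = 1.01
L_pattern = 549 mm * 1.01 = 554.4900 mm

Answer: 554.4900 mm


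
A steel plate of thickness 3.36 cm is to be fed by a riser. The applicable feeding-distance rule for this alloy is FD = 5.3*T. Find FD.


Formula: FD = 5.3 * T  (riser feeding-distance rule)
FD = 5.3 * 3.36 cm = 17.8080 cm

Answer: 17.8080 cm


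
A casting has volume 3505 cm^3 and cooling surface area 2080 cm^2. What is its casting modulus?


Formula: Casting Modulus M = V / A
M = 3505 cm^3 / 2080 cm^2 = 1.6851 cm


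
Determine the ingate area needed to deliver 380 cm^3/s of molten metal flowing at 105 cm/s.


Formula: A_ingate = Q / v  (continuity equation)
A = 380 cm^3/s / 105 cm/s = 3.6190 cm^2

Final answer: 3.6190 cm^2


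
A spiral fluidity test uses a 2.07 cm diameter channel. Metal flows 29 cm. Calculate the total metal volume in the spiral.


Formula: V = pi * (d/2)^2 * L  (cylinder volume)
Radius = 2.07/2 = 1.035 cm
V = pi * 1.035^2 * 29 = 97.5952 cm^3


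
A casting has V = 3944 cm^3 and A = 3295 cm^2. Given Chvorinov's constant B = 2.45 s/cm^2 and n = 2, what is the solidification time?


Formula: t_s = B * (V/A)^n  (Chvorinov's rule, n=2)
Modulus M = V/A = 3944/3295 = 1.196965 cm
M^2 = 1.196965^2 = 1.432725 cm^2
t_s = 2.45 * 1.432725 = 3.5102 s

Final answer: 3.5102 s


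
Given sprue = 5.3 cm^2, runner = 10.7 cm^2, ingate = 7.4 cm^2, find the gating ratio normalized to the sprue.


Sprue:Runner:Ingate = 1 : 10.7/5.3 : 7.4/5.3 = 1:2.02:1.40

Answer: 1:2.02:1.40


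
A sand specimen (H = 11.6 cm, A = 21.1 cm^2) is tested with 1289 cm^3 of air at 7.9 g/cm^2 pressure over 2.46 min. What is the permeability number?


Formula: Permeability Number P = (V * H) / (p * A * t)
Numerator: V * H = 1289 * 11.6 = 14952.4
Denominator: p * A * t = 7.9 * 21.1 * 2.46 = 410.0574
P = 14952.4 / 410.0574 = 36.4642

Answer: 36.4642


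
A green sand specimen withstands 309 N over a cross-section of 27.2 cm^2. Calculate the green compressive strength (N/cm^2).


Formula: Compressive Strength = Force / Area
Strength = 309 N / 27.2 cm^2 = 11.3603 N/cm^2

11.3603 N/cm^2


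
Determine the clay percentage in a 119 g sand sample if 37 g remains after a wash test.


Formula: Clay% = (W_total - W_washed) / W_total * 100
Clay mass = 119 - 37 = 82 g
Clay% = 82 / 119 * 100 = 68.9076%

Final answer: 68.9076%


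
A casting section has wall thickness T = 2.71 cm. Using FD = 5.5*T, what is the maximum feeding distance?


Formula: FD = 5.5 * T  (riser feeding-distance rule)
FD = 5.5 * 2.71 cm = 14.9050 cm

Answer: 14.9050 cm


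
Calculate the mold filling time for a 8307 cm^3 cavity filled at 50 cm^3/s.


Formula: t_fill = V_mold / Q_flow
t = 8307 cm^3 / 50 cm^3/s = 166.1400 s

Final answer: 166.1400 s


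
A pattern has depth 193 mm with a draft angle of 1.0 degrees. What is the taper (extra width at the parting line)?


Formula: taper = depth * tan(draft_angle)
tan(1.0 deg) = 0.0174551
taper = 193 mm * 0.0174551 = 3.3688 mm

Final answer: 3.3688 mm


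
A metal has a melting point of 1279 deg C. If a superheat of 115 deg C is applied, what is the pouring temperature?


Formula: T_pour = T_melt + Superheat
T_pour = 1279 + 115 = 1394 deg C

1394 deg C


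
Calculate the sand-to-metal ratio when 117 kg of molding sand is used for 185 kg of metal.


Formula: Sand-to-Metal Ratio = W_sand / W_metal
Ratio = 117 kg / 185 kg = 0.6324

Final answer: 0.6324


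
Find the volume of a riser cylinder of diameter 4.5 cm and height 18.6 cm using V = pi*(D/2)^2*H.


Formula: V = pi * (D/2)^2 * H  (cylinder volume)
Radius = D/2 = 4.5/2 = 2.25 cm
V = pi * 2.25^2 * 18.6 = 295.8202 cm^3

Answer: 295.8202 cm^3
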